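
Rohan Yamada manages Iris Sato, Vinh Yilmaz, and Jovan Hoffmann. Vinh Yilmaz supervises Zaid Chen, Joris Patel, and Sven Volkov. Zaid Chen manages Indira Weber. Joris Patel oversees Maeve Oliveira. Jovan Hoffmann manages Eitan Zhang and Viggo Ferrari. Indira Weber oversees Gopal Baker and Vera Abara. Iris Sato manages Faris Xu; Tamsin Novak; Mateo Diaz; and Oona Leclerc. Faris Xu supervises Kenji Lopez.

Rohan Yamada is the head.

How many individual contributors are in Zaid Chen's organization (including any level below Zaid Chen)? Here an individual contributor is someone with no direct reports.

2

The people in Zaid Chen's organization with no one reporting to them are Vera Abara, Gopal Baker. That is 2.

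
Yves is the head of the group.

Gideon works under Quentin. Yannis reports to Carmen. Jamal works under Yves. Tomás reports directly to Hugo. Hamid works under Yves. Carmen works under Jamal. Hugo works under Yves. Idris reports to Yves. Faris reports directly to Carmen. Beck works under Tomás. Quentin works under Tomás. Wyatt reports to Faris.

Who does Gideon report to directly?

Gideon reports directly to Quentin.

Quentin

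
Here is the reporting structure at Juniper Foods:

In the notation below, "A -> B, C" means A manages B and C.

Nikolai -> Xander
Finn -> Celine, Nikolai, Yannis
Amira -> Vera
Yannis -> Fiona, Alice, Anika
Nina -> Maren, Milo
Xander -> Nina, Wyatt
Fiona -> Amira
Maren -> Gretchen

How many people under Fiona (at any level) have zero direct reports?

The only person in Fiona's organization with no one reporting to them is Vera. That is 1.

1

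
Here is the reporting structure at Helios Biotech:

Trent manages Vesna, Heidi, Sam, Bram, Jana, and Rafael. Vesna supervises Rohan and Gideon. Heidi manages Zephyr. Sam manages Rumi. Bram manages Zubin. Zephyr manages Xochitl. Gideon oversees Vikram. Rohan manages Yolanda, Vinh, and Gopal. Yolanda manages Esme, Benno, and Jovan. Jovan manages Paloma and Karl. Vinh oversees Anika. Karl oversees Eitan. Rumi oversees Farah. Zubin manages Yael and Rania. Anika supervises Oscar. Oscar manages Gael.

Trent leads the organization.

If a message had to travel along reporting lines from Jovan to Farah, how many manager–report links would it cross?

7

Jovan is 4 levels below Trent, and Farah is 3 levels below Trent (their lowest common manager). The shortest path runs up from Jovan to Trent and back down to Farah: 4 + 3 = 7 links.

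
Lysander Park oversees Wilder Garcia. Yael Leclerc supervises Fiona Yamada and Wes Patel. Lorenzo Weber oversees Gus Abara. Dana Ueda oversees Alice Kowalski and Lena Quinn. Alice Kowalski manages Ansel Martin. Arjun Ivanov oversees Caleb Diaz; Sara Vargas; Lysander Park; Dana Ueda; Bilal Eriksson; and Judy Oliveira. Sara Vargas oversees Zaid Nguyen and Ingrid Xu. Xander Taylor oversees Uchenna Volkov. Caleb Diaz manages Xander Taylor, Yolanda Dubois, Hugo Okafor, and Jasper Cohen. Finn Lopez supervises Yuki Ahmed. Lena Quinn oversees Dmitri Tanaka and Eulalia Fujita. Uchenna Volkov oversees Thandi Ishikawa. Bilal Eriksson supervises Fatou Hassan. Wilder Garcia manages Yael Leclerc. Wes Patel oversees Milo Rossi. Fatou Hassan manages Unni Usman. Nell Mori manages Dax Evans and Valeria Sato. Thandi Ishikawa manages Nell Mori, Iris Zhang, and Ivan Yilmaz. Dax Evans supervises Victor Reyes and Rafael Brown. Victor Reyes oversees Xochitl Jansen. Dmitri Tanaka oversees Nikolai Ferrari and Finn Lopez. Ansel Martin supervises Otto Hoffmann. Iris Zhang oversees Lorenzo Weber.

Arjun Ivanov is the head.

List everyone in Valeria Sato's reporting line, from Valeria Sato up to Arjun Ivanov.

Valeria Sato reports to Nell Mori. Nell Mori reports to Thandi Ishikawa. Thandi Ishikawa reports to Uchenna Volkov. Uchenna Volkov reports to Xander Taylor. Xander Taylor reports to Caleb Diaz. Caleb Diaz reports to Arjun Ivanov. Arjun Ivanov is at the top.

Valeria Sato -> Nell Mori -> Thandi Ishikawa -> Uchenna Volkov -> Xander Taylor -> Caleb Diaz -> Arjun Ivanov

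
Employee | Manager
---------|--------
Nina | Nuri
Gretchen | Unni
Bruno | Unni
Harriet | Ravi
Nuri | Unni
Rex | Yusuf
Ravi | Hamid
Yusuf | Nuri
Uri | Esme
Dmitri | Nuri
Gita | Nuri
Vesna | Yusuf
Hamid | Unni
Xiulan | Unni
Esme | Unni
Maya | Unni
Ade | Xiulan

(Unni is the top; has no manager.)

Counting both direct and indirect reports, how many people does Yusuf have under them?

2

Yusuf directly manages Vesna, Rex. Vesna has no reports. Rex has no reports. So Yusuf's organization is 2 direct reports plus everyone under them: 1 + 1 = 2.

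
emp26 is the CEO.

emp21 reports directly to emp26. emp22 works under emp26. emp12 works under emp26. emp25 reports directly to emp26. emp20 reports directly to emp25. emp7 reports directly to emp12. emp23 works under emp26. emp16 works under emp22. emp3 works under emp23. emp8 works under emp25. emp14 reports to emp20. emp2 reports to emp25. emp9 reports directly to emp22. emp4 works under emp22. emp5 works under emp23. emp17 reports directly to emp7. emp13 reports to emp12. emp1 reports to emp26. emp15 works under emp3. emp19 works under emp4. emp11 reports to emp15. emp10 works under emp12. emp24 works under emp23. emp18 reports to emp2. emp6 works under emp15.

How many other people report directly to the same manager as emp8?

emp8 reports to emp25. emp25's other direct reports are emp20, emp2 — 2 peers.

2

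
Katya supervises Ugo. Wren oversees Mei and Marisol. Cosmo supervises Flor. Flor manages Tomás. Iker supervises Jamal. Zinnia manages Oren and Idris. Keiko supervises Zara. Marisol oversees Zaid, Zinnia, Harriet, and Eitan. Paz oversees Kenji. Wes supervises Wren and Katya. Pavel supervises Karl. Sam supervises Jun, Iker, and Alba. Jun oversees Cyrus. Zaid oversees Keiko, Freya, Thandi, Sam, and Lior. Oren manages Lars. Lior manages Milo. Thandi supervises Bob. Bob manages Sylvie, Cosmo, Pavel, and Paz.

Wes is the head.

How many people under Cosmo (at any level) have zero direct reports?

1

The only person in Cosmo's organization with no one reporting to them is Tomás. That is 1.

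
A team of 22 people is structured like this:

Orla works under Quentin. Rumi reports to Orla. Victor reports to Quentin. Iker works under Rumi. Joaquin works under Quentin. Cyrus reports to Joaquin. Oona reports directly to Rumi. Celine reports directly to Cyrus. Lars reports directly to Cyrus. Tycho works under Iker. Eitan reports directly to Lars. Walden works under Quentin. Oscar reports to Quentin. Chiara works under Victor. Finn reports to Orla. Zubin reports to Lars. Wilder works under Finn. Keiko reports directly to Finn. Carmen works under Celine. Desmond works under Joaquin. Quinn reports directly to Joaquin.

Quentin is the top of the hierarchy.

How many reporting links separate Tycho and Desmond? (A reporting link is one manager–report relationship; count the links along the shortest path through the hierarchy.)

6

Tycho is 4 levels below Quentin, and Desmond is 2 levels below Quentin (their lowest common manager). The shortest path runs up from Tycho to Quentin and back down to Desmond: 4 + 2 = 6 links.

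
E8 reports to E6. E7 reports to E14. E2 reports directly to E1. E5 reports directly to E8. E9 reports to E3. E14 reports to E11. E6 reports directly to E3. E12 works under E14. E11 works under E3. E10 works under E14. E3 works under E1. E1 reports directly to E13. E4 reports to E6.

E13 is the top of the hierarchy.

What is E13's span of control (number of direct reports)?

1

E13 directly manages E1. That is 1 direct report.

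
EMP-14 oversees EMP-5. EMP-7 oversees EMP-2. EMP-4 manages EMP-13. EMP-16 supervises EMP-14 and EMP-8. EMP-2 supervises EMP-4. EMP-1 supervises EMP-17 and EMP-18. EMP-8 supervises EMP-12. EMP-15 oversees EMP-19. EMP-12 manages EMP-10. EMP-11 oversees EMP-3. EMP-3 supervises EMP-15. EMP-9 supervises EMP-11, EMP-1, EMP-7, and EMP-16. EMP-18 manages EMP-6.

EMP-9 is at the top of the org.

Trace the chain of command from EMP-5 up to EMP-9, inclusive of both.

EMP-5 -> EMP-14 -> EMP-16 -> EMP-9

EMP-5 reports to EMP-14. EMP-14 reports to EMP-16. EMP-16 reports to EMP-9. EMP-9 is at the top.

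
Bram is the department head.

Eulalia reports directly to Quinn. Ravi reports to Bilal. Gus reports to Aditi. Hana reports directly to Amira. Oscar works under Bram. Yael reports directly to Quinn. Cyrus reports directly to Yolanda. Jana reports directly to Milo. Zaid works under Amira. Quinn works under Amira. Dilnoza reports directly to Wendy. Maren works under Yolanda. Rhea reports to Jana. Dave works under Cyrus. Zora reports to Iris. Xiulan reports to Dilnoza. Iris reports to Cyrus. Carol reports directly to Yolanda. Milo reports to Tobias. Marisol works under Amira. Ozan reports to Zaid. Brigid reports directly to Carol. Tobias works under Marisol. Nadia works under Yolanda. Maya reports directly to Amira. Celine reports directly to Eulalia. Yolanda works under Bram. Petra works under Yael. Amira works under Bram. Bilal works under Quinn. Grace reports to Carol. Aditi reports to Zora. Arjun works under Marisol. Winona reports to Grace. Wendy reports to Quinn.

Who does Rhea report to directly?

Rhea reports directly to Jana.

Jana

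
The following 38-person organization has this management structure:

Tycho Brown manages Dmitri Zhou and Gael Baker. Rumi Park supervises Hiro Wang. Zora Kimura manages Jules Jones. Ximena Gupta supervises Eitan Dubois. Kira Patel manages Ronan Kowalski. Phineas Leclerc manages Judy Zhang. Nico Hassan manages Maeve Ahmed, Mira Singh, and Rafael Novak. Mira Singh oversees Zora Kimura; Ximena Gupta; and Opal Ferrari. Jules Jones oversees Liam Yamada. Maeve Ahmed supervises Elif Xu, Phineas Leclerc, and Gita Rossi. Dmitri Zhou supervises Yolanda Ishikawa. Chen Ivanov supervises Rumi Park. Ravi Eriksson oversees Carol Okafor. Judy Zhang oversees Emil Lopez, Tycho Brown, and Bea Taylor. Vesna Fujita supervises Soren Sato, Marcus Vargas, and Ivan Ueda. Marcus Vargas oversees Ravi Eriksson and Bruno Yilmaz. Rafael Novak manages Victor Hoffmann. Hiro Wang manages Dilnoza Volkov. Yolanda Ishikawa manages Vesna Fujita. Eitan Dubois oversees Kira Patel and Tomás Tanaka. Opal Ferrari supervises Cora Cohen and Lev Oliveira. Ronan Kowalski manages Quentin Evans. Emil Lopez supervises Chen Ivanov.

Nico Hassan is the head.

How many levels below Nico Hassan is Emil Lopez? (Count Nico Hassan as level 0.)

4

Chain from Emil Lopez up to Nico Hassan: Emil Lopez → Judy Zhang → Phineas Leclerc → Maeve Ahmed → Nico Hassan. That is 4 steps up, so Emil Lopez is 4 levels below Nico Hassan.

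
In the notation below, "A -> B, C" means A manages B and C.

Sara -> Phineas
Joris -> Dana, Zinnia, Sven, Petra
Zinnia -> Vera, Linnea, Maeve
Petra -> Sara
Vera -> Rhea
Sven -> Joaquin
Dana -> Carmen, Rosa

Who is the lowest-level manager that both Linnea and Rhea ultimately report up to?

Linnea's chain of managers is Zinnia, Joris. Rhea's chain of managers is Vera, Zinnia, Joris. The first manager that appears in both chains is Zinnia.

Zinnia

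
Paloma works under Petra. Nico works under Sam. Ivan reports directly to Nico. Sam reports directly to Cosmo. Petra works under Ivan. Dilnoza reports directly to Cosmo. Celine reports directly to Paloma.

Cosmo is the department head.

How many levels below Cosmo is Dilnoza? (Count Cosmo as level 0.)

1

Chain from Dilnoza up to Cosmo: Dilnoza → Cosmo. That is 1 step up, so Dilnoza is 1 level below Cosmo.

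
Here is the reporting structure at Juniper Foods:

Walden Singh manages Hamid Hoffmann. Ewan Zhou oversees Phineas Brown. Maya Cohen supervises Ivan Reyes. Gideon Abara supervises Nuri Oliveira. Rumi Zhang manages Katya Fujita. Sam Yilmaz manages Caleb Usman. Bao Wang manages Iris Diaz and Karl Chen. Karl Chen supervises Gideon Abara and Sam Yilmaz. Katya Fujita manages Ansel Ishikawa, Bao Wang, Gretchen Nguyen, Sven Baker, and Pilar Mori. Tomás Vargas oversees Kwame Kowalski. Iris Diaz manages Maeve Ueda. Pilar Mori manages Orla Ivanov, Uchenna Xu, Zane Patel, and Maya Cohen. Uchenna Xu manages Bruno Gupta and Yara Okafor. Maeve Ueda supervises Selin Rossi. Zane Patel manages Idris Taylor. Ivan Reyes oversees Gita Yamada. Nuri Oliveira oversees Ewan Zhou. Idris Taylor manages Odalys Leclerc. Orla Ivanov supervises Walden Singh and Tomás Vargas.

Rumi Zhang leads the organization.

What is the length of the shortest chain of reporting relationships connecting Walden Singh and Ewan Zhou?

8

Walden Singh is 3 levels below Katya Fujita, and Ewan Zhou is 5 levels below Katya Fujita (their lowest common manager). The shortest path runs up from Walden Singh to Katya Fujita and back down to Ewan Zhou: 3 + 5 = 8 links.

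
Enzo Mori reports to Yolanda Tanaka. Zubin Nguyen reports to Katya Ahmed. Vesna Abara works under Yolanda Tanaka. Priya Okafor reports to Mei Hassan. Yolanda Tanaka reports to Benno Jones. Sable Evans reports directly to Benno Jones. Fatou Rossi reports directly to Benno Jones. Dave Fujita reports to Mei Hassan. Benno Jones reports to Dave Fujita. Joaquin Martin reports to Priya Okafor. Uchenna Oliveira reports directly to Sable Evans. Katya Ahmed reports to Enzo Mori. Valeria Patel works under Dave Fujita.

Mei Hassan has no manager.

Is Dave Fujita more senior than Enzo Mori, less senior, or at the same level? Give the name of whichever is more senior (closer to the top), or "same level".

Dave Fujita

Dave Fujita is 1 level below Mei Hassan; Enzo Mori is 4. Dave Fujita is higher.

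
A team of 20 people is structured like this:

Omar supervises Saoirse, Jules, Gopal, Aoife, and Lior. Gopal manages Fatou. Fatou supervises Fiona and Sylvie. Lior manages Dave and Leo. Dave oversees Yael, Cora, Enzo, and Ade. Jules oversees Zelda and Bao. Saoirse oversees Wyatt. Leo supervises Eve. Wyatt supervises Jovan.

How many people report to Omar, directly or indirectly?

Omar directly manages Gopal, Lior, Jules, Saoirse, Aoife. Under Gopal: Fatou, Sylvie, Fiona (3). Under Lior: Leo, Eve, Dave, Cora, Yael, Enzo, Ade (7). Under Jules: Bao, Zelda (2). Under Saoirse: Wyatt, Jovan (2). Aoife has no reports. So Omar's organization is 5 direct reports plus everyone under them: 4 + 8 + 3 + 3 + 1 = 19.

19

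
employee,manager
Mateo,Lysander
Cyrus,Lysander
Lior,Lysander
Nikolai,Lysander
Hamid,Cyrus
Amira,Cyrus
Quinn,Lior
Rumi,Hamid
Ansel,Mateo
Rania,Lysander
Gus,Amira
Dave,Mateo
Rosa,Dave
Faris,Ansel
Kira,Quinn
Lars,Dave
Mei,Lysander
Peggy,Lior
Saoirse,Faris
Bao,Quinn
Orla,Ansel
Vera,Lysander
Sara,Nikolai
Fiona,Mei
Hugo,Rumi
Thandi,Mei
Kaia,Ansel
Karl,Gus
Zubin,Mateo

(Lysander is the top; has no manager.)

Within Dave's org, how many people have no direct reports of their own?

The people in Dave's organization with no one reporting to them are Lars, Rosa. That is 2.

2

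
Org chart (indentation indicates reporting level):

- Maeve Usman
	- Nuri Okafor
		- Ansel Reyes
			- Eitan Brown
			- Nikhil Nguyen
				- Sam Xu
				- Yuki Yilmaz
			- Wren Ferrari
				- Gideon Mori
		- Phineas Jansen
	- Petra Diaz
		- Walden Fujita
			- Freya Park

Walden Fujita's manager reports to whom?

Walden Fujita reports to Petra Diaz, and Petra Diaz reports to Maeve Usman. So Walden Fujita's skip-level manager is Maeve Usman.

Maeve Usman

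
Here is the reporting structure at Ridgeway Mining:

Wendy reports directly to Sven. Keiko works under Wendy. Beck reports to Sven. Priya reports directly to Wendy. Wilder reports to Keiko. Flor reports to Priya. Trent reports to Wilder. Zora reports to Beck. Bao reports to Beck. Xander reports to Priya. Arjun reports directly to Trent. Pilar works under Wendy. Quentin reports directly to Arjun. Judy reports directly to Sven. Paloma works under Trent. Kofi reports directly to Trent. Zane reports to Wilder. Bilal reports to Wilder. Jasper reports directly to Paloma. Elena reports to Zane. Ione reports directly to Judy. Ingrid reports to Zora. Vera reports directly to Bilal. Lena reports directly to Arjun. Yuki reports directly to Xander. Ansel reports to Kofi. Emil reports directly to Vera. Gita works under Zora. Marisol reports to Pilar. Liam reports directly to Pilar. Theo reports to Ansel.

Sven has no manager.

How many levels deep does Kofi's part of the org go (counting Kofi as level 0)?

The longest chain under Kofi runs Kofi → Ansel → Theo, which is 2 levels below Kofi.

2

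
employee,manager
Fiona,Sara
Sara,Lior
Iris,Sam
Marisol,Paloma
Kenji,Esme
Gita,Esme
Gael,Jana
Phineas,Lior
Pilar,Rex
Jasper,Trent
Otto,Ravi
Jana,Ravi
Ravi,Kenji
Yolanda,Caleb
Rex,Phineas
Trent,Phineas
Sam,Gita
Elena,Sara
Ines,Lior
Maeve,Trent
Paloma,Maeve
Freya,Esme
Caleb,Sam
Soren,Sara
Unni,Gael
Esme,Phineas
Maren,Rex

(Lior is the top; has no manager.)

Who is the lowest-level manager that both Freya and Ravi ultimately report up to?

Esme

Freya's chain of managers is Esme, Phineas, Lior. Ravi's chain of managers is Kenji, Esme, Phineas, Lior. The first manager that appears in both chains is Esme.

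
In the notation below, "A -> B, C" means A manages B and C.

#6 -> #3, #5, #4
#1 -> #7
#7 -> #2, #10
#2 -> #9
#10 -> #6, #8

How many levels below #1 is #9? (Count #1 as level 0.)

3

Chain from #9 up to #1: #9 → #2 → #7 → #1. That is 3 steps up, so #9 is 3 levels below #1.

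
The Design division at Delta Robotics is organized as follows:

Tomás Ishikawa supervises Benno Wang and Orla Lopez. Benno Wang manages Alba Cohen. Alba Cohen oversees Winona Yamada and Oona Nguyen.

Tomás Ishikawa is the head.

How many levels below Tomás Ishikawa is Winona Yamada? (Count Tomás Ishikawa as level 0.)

3

Chain from Winona Yamada up to Tomás Ishikawa: Winona Yamada → Alba Cohen → Benno Wang → Tomás Ishikawa. That is 3 steps up, so Winona Yamada is 3 levels below Tomás Ishikawa.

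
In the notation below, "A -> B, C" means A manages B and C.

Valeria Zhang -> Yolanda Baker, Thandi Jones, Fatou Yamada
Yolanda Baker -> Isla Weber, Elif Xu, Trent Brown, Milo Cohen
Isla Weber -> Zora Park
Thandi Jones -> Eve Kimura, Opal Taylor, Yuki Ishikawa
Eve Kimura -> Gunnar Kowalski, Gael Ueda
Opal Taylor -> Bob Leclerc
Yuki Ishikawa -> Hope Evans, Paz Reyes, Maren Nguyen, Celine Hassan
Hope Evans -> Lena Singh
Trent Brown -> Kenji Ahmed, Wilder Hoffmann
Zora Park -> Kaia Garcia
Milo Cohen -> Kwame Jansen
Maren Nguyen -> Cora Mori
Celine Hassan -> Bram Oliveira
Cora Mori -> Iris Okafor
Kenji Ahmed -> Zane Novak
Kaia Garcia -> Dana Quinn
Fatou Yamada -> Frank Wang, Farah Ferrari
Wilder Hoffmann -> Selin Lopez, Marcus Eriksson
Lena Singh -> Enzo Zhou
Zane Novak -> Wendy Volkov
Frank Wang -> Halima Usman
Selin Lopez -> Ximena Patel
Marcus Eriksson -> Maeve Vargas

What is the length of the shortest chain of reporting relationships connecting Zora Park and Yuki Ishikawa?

Zora Park is 3 levels below Valeria Zhang, and Yuki Ishikawa is 2 levels below Valeria Zhang (their lowest common manager). The shortest path runs up from Zora Park to Valeria Zhang and back down to Yuki Ishikawa: 3 + 2 = 5 links.

5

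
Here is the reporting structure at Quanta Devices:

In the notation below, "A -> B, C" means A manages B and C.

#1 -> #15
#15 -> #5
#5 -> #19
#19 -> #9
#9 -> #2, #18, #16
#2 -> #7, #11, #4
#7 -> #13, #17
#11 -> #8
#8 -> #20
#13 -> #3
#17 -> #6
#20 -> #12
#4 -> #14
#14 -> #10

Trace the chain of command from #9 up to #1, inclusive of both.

#9 reports to #19. #19 reports to #5. #5 reports to #15. #15 reports to #1. #1 is at the top.

#9 -> #19 -> #5 -> #15 -> #1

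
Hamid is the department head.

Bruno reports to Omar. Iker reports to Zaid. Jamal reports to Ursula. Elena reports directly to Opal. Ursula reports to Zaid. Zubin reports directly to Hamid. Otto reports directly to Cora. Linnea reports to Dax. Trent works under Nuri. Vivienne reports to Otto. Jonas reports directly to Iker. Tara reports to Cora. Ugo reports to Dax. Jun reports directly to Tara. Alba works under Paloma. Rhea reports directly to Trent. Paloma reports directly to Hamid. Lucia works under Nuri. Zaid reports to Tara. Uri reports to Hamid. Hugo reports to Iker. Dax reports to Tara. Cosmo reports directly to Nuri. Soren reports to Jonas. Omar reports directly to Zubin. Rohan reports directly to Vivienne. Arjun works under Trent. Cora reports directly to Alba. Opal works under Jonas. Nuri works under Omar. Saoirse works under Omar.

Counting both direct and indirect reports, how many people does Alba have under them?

18

Alba directly manages Cora. Under Cora: Otto, Vivienne, Rohan, Tara, Dax, Linnea, Ugo, Zaid, Ursula, Jamal, Iker, Hugo, Jonas, Soren, Opal, Elena, Jun (17). That's 18 in total.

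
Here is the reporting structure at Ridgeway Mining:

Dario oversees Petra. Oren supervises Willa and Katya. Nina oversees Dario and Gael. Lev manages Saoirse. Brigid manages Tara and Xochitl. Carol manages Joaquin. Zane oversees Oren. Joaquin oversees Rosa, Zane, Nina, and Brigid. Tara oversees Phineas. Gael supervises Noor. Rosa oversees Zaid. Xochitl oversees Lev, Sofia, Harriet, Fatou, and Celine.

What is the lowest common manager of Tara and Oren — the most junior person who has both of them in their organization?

Tara's chain of managers is Brigid, Joaquin, Carol. Oren's chain of managers is Zane, Joaquin, Carol. The first manager that appears in both chains is Joaquin.

Joaquin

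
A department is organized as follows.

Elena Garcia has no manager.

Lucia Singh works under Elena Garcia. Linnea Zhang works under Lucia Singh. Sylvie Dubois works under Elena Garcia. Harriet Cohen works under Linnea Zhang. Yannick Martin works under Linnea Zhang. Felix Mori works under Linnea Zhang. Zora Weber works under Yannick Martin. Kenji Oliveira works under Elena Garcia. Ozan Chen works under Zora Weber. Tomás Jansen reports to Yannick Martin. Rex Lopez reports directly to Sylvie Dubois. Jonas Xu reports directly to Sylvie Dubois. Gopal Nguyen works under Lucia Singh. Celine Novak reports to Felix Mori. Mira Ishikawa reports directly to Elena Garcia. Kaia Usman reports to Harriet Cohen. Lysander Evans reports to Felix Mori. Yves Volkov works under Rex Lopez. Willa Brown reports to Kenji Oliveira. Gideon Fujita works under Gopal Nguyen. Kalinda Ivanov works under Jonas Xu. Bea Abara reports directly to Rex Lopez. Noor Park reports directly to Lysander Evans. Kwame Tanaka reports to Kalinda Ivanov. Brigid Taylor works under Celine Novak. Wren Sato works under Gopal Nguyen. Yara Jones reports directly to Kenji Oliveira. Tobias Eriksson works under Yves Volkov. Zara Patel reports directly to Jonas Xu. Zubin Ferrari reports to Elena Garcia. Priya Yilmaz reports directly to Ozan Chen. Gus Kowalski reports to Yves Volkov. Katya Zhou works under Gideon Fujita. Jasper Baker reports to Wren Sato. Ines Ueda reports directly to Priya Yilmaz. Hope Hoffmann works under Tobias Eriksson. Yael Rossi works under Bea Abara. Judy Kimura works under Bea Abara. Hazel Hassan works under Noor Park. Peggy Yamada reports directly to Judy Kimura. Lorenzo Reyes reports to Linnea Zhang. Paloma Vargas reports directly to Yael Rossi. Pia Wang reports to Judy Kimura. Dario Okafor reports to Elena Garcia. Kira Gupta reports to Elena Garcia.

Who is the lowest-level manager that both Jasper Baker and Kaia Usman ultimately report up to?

Jasper Baker's chain of managers is Wren Sato, Gopal Nguyen, Lucia Singh, Elena Garcia. Kaia Usman's chain of managers is Harriet Cohen, Linnea Zhang, Lucia Singh, Elena Garcia. The first manager that appears in both chains is Lucia Singh.

Lucia Singh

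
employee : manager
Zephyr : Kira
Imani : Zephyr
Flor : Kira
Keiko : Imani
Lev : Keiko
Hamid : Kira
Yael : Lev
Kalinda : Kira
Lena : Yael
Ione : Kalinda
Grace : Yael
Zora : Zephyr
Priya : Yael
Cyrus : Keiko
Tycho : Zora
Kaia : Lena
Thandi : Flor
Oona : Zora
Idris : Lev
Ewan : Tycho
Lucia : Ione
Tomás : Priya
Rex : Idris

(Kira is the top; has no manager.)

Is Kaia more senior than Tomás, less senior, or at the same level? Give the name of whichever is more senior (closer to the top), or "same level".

Both Kaia and Tomás are 7 levels below Kira.

same level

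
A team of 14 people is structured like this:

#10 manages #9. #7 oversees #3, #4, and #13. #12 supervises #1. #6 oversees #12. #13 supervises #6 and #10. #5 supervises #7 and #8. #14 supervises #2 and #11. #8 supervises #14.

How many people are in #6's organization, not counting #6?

#6 directly manages #12. Under #12: #1 (1). That's 2 in total.

2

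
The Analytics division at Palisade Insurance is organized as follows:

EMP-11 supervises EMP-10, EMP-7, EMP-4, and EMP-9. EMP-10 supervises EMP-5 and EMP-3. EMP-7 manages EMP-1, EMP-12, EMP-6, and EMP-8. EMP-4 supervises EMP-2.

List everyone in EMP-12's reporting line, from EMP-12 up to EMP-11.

EMP-12 -> EMP-7 -> EMP-11

EMP-12 reports to EMP-7. EMP-7 reports to EMP-11. EMP-11 is at the top.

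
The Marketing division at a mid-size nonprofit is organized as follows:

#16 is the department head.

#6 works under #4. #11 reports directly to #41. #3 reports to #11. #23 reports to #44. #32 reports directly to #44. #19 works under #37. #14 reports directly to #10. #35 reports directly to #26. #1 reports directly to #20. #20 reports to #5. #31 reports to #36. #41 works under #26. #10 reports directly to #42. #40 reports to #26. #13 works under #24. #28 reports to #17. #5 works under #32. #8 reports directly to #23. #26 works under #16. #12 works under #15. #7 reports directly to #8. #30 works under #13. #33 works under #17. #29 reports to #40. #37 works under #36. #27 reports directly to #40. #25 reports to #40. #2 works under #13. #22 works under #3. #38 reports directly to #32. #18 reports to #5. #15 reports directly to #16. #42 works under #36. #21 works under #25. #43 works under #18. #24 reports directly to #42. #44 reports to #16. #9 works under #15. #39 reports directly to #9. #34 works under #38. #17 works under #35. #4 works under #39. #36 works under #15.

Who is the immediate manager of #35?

#35 reports directly to #26.

#26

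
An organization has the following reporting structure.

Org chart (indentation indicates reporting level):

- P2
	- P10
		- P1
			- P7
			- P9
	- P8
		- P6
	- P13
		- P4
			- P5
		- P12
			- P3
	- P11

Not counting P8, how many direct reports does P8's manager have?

P8 reports to P2. P2's other direct reports are P10, P13, P11 — 3 peers.

3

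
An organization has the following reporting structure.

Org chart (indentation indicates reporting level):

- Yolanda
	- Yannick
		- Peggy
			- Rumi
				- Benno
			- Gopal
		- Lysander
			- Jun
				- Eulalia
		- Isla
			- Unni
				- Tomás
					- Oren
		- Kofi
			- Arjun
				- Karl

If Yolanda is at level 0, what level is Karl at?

4

Chain from Karl up to Yolanda: Karl → Arjun → Kofi → Yannick → Yolanda. That is 4 steps up, so Karl is 4 levels below Yolanda.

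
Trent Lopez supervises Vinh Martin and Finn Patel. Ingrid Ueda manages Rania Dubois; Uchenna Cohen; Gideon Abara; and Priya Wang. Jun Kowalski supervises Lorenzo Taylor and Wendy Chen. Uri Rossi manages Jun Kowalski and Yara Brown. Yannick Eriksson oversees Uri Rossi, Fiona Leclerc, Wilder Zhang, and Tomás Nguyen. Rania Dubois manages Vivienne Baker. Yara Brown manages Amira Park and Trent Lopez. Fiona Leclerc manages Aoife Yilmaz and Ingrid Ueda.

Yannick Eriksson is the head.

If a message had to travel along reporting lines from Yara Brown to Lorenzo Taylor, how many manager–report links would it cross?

Yara Brown is 1 level below Uri Rossi, and Lorenzo Taylor is 2 levels below Uri Rossi (their lowest common manager). The shortest path runs up from Yara Brown to Uri Rossi and back down to Lorenzo Taylor: 1 + 2 = 3 links.

3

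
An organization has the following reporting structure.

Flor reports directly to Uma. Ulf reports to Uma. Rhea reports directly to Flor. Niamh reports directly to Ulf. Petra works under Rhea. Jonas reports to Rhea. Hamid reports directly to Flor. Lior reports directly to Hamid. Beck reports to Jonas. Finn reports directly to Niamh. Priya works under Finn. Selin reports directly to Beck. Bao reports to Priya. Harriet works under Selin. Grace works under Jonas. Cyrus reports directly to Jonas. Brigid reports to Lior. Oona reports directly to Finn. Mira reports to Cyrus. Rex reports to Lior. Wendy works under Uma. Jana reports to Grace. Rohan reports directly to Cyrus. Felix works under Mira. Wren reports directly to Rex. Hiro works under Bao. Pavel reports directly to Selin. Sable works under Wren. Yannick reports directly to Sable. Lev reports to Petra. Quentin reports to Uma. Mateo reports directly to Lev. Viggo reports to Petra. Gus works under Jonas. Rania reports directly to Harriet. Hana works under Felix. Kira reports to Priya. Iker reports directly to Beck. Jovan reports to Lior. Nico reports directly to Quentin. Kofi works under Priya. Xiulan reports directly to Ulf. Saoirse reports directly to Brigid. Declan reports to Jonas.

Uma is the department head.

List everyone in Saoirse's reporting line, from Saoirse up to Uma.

Saoirse -> Brigid -> Lior -> Hamid -> Flor -> Uma

Saoirse reports to Brigid. Brigid reports to Lior. Lior reports to Hamid. Hamid reports to Flor. Flor reports to Uma. Uma is at the top.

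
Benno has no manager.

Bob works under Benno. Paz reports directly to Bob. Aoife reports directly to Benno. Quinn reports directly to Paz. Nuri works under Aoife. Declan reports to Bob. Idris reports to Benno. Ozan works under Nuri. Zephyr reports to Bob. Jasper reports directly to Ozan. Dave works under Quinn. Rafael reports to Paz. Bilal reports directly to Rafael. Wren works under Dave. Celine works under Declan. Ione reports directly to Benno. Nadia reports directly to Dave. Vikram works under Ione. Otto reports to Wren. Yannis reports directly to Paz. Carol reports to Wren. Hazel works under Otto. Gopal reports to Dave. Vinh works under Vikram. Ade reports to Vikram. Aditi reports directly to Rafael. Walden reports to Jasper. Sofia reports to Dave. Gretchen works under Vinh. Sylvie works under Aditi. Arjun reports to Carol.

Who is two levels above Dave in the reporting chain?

Dave reports to Quinn, and Quinn reports to Paz. So Dave's skip-level manager is Paz.

Paz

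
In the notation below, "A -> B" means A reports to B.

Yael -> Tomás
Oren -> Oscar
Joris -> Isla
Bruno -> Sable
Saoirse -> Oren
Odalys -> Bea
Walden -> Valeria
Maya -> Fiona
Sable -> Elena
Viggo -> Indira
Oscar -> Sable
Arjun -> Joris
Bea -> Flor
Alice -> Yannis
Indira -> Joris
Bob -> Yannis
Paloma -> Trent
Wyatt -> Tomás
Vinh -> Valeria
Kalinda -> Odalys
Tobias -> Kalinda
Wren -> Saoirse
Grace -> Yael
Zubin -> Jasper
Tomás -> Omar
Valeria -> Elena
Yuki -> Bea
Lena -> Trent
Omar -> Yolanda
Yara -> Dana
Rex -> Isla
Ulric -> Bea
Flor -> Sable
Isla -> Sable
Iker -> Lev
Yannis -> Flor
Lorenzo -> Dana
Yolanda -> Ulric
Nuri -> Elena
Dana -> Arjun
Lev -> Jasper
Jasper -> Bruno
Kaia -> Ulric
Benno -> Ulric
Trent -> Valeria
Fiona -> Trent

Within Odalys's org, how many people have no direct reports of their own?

1

The only person in Odalys's organization with no one reporting to them is Tobias. That is 1.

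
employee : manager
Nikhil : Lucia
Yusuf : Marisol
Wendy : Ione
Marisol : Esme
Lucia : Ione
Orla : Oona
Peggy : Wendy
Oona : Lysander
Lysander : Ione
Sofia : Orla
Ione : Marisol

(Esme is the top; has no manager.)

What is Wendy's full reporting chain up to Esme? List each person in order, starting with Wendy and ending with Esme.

Wendy reports to Ione. Ione reports to Marisol. Marisol reports to Esme. Esme is at the top.

Wendy -> Ione -> Marisol -> Esme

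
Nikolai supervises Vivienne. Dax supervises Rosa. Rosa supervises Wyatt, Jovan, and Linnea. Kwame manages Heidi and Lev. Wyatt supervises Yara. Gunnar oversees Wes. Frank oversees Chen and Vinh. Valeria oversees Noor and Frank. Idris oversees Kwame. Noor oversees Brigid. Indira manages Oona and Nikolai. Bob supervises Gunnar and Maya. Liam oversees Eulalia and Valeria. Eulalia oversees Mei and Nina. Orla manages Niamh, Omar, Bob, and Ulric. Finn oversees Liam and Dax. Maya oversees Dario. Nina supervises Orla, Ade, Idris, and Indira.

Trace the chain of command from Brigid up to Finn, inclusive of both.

Brigid -> Noor -> Valeria -> Liam -> Finn

Brigid reports to Noor. Noor reports to Valeria. Valeria reports to Liam. Liam reports to Finn. Finn is at the top.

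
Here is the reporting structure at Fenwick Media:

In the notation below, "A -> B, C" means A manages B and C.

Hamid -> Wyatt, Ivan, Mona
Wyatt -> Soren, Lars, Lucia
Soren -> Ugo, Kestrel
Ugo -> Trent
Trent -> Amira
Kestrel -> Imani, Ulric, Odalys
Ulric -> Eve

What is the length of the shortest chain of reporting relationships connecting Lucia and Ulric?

4

Lucia is 1 level below Wyatt, and Ulric is 3 levels below Wyatt (their lowest common manager). The shortest path runs up from Lucia to Wyatt and back down to Ulric: 1 + 3 = 4 links.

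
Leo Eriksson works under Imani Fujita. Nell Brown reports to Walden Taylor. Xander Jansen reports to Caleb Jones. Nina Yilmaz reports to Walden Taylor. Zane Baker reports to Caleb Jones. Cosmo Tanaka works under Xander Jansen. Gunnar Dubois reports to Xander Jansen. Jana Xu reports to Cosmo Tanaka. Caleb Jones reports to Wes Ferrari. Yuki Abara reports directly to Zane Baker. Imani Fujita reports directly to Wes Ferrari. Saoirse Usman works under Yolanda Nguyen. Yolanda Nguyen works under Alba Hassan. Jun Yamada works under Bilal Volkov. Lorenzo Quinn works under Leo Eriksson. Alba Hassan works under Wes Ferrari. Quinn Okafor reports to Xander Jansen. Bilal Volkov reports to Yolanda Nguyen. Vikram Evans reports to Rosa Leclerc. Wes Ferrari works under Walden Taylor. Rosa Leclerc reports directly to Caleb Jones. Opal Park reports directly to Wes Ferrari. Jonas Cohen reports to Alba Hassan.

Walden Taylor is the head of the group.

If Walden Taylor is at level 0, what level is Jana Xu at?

5

Chain from Jana Xu up to Walden Taylor: Jana Xu → Cosmo Tanaka → Xander Jansen → Caleb Jones → Wes Ferrari → Walden Taylor. That is 5 steps up, so Jana Xu is 5 levels below Walden Taylor.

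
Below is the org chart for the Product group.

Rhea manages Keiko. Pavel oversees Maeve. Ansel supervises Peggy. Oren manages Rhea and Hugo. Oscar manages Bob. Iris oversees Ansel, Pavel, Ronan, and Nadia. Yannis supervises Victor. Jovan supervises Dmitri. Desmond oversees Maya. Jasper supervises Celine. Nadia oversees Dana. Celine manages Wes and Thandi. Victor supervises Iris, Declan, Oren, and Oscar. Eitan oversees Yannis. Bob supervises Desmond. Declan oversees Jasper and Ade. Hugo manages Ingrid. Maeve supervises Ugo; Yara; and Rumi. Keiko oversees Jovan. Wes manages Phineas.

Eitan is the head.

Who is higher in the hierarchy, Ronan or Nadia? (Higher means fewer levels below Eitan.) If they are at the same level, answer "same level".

same level

Both Ronan and Nadia are 4 levels below Eitan.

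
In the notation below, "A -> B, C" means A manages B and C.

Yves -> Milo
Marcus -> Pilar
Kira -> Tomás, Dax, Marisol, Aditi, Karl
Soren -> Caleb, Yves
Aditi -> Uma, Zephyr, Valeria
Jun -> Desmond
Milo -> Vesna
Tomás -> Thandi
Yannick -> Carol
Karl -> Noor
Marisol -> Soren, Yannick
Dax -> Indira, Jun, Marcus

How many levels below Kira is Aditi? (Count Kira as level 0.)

Chain from Aditi up to Kira: Aditi → Kira. That is 1 step up, so Aditi is 1 level below Kira.

1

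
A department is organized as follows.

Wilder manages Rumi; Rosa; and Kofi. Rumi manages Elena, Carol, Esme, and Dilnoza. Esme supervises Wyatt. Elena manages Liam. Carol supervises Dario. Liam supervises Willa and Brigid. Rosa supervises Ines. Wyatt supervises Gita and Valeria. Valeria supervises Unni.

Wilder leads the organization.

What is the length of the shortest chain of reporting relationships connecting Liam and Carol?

Liam is 2 levels below Rumi, and Carol is 1 level below Rumi (their lowest common manager). The shortest path runs up from Liam to Rumi and back down to Carol: 2 + 1 = 3 links.

3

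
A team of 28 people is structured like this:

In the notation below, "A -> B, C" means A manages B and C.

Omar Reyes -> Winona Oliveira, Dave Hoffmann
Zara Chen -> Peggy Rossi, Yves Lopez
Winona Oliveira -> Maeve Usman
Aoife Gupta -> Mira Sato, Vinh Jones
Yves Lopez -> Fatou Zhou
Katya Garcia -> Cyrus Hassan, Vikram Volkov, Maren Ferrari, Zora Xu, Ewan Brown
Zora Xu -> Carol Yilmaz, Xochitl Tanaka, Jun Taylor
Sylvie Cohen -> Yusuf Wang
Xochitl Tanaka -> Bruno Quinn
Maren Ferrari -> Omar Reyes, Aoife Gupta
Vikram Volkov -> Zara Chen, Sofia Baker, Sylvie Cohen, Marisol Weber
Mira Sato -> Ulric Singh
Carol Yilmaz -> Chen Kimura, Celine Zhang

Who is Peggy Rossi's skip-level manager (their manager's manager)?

Vikram Volkov

Peggy Rossi reports to Zara Chen, and Zara Chen reports to Vikram Volkov. So Peggy Rossi's skip-level manager is Vikram Volkov.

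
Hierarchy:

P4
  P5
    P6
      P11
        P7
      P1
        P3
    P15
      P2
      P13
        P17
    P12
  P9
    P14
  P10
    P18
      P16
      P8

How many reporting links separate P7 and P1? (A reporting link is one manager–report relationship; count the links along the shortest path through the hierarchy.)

P7 is 2 levels below P6, and P1 is 1 level below P6 (their lowest common manager). The shortest path runs up from P7 to P6 and back down to P1: 2 + 1 = 3 links.

3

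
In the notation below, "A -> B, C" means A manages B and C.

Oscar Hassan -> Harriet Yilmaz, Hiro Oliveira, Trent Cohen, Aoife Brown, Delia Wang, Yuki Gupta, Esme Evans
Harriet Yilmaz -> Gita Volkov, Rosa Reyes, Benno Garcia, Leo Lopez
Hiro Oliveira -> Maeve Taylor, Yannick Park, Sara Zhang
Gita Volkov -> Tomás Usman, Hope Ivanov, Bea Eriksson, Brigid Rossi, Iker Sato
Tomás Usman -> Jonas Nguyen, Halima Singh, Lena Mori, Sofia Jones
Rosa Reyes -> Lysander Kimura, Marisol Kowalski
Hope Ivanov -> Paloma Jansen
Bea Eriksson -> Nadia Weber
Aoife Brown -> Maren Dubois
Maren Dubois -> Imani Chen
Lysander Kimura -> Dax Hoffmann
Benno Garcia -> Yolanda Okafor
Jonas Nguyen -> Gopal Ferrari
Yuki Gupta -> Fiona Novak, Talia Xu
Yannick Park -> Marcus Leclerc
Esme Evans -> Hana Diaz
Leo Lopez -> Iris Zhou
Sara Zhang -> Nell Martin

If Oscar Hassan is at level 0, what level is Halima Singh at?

Chain from Halima Singh up to Oscar Hassan: Halima Singh → Tomás Usman → Gita Volkov → Harriet Yilmaz → Oscar Hassan. That is 4 steps up, so Halima Singh is 4 levels below Oscar Hassan.

4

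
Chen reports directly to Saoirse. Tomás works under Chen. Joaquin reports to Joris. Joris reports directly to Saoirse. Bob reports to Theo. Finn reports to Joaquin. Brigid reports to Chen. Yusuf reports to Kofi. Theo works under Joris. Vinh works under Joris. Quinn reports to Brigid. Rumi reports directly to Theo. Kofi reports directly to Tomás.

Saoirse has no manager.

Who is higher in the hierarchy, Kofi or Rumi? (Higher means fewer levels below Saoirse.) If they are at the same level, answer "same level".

same level

Both Kofi and Rumi are 3 levels below Saoirse.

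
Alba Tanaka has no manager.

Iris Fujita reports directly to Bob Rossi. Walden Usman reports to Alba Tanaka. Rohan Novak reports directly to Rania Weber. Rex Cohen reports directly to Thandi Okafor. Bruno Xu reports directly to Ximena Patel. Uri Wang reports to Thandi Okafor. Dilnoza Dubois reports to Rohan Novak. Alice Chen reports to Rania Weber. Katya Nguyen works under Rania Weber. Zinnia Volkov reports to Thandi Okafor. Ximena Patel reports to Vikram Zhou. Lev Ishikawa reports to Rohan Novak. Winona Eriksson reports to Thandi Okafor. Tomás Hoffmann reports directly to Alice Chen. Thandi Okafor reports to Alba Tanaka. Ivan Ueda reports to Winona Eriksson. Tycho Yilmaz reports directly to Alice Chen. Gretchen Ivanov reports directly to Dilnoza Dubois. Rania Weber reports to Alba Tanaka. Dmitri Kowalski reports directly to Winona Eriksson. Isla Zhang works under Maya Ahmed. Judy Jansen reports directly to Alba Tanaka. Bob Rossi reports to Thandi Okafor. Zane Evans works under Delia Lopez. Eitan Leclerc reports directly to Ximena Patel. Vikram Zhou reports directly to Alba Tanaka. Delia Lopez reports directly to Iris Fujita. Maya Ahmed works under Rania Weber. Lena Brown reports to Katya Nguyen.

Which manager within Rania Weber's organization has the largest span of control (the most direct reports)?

Rania Weber

Direct-report counts within Rania Weber's organization: Rania Weber has 4; Alice Chen has 2; Katya Nguyen has 1; Rohan Novak has 2; Dilnoza Dubois has 1; Maya Ahmed has 1. The largest is 4, held by Rania Weber.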